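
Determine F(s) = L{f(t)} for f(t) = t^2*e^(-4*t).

L{t^2} = 2!/s^3 = 2/s^3.
By the first shifting theorem, multiplying by e^(-4t) replaces s with s + 4.

F(s) = 2/(s + 4)^3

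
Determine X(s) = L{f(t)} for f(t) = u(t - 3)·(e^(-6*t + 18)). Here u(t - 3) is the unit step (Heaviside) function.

X(s) = exp(-3*s)/(s + 6)

By the second shifting theorem, L{u(t - c)·g(t - c)} = e^(-cs)·G(s) with c = 3 and G(s) = L{g(t)}.
L{e^(-6t)} = 1/(s + 6).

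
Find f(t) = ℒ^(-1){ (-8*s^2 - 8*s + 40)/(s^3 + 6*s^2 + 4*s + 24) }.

f(t) = 5*sin(2*t) - 3*cos(2*t) - 5*exp(-6*t)

Factor the denominator: s^3 + 6*s^2 + 4*s + 24 = (s + 6)*(s^2 + 4).
Partial fraction decomposition gives [-5/(s + 6)] + [-3*s/(s^2 + 4)] + [10/(s^2 + 4)].
Invert each term: -5/(s + 6) ↔ -5e^(-6t); -3·s/(s^2 + 4) ↔ -3cos(2t); 5·2/(s^2 + 4) ↔ 5sin(2t).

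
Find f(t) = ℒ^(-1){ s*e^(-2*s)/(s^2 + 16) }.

The factor e^(-2s) signals a time shift by c = 2 (second shifting theorem).
L{cos(4t)} = s/(s^2 + 16), so L^-1{s/(s^2 + 16)} = cos(4*t).
Hence the inverse is u(t - 2) times that function evaluated at t - 2.

f(t) = Heaviside(t - 2)*(cos(4*t - 8))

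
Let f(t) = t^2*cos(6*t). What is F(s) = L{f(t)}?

L{cos(6t)} = s/(s^2 + 36).
Then apply L{t^2·g(t)} = (-1)^2 d^2/ds^2[G(s)] with G(s) = s/(s^2 + 36):
differentiating 2 times and applying the sign gives 2*s*(s^2 - 108)/(s^2 + 36)^3.

F(s) = 2*s*(s^2 - 108)/(s^2 + 36)^3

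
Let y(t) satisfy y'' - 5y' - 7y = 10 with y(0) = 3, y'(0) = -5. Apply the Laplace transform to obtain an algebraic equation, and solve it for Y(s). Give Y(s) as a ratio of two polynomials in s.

Y(s) = (3*s^2 - 20*s + 10)/(s^3 - 5*s^2 - 7*s)

Transform both sides with L{·}.
The derivative rules (L{y''} = s^2 Y - s·y(0) - y'(0) and L{y'} = sY - y(0), with y(0) = 3, y'(0) = -5) turn the left side into (s^2 - 5*s - 7)Y - (3*s - 20).
The right side is L{10} = 10/s.
So (s^2 - 5*s - 7)Y = 10/s + (3*s - 20).
Solve for Y(s) and write it as one ratio of polynomials.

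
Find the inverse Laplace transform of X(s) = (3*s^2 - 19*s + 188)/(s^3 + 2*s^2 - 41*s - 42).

Factor the denominator: s^3 + 2*s^2 - 41*s - 42 = (s - 6)*(s + 1)*(s + 7).
Partial fraction decomposition gives [2/(s - 6)] + [-5/(s + 1)] + [6/(s + 7)].
Invert each term: 2/(s - 6) ↔ 2e^(6t); -5/(s + 1) ↔ -5e^(-t); 6/(s + 7) ↔ 6e^(-7t).

2*exp(6*t) - 5*exp(-t) + 6*exp(-7*t)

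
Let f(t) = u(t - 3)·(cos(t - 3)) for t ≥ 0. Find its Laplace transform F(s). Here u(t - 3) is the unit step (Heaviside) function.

F(s) = s*exp(-3*s)/(s^2 + 1)

By the second shifting theorem, L{u(t - c)·g(t - c)} = e^(-cs)·G(s) with c = 3 and G(s) = L{g(t)}.
L{cos(t)} = s/(s^2 + 1).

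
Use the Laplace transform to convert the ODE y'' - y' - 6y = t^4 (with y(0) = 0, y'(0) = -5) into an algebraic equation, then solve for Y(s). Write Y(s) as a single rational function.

Transform both sides with L{·}.
Using L{y''} = s^2 Y - s·y(0) - y'(0) and L{y'} = sY - y(0), with y(0) = 0, y'(0) = -5, the left side becomes (s^2 - s - 6)Y - (-5).
The right side is L{t^4} = 24/s^5.
So (s^2 - s - 6)Y = 24/s^5 + (-5).
Divide through and combine into a single rational function.

Y(s) = (-5*s^5 + 24)/(s^7 - s^6 - 6*s^5)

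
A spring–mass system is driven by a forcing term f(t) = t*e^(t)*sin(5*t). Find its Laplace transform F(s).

L{sin(5t)} = 5/(s^2 + 25).
Multiplying by e^(t) shifts s → s - 1, so L{e^(t)*sin(5*t)} = 5/((s - 1)^2 + 25).
Then apply L{t·g(t)} = -d/ds[G(s)] with G(s) = 5/((s - 1)^2 + 25):
differentiating 1 time and applying the sign gives 10*(s - 1)/(s^2 - 2*s + 26)^2.

F(s) = 10*(s - 1)/(s^2 - 2*s + 26)^2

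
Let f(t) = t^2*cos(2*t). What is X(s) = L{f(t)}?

L{cos(2t)} = s/(s^2 + 4).
Then apply L{t^2·g(t)} = (-1)^2 d^2/ds^2[G(s)] with G(s) = s/(s^2 + 4):
differentiating 2 times and applying the sign gives 2*s*(s^2 - 12)/(s^2 + 4)^3.

X(s) = 2*s*(s^2 - 12)/(s^2 + 4)^3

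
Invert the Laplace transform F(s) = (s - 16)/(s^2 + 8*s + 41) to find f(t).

Complete the square in the denominator: s^2 + 8*s + 41 = (s + 4)^2 + 5^2.
Split the numerator to match: s - 16 = 1·(s + 4) - 4·5.
Invert each term: 1·(s + 4)/((s + 4)^2 + 25) ↔ e^(-4t)cos(5t); -4·5/((s + 4)^2 + 25) ↔ -4e^(-4t)sin(5t).

f(t) = -4*exp(-4*t)*sin(5*t) + exp(-4*t)*cos(5*t)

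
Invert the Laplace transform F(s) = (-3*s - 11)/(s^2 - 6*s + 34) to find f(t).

f(t) = -4*exp(3*t)*sin(5*t) - 3*exp(3*t)*cos(5*t)

Complete the square in the denominator: s^2 - 6*s + 34 = (s - 3)^2 + 5^2.
Split the numerator to match: -3*s - 11 = -3·(s - 3) - 4·5.
Invert each term: -3·(s - 3)/((s - 3)^2 + 25) ↔ -3e^(3t)cos(5t); -4·5/((s - 3)^2 + 25) ↔ -4e^(3t)sin(5t).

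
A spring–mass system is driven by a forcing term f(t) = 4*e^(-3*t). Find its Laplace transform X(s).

X(s) = 4/(s + 3)

L{4} = 4/s.
By the first shifting theorem, multiplying by e^(-3t) replaces s with s + 3.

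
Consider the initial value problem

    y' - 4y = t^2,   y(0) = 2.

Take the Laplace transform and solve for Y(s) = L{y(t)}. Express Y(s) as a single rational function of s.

Y(s) = (2*s^3 + 2)/(s^4 - 4*s^3)

Laplace-transform each side.
The derivative rules (L{y'} = sY - y(0) = sY - 2) turn the left side into (s - 4)Y - (2).
The right side is L{t^2} = 2/s^3.
So (s - 4)Y = 2/s^3 + (2).
Solve for Y(s) and write it as one ratio of polynomials.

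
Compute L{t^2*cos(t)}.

L{cos(t)} = s/(s^2 + 1).
Then apply L{t^2·g(t)} = (-1)^2 d^2/ds^2[G(s)] with G(s) = s/(s^2 + 1):
differentiating 2 times and applying the sign gives 2*s*(s^2 - 3)/(s^2 + 1)^3.

2*s*(s^2 - 3)/(s^2 + 1)^3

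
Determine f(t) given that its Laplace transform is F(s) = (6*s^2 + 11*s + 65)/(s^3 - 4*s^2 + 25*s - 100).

f(t) = 5*exp(4*t) + 3*sin(5*t) + cos(5*t)

Factor the denominator: s^3 - 4*s^2 + 25*s - 100 = (s - 4)*(s^2 + 25).
Partial fraction decomposition gives [5/(s - 4)] + [s/(s^2 + 25)] + [15/(s^2 + 25)].
Invert each term: 5/(s - 4) ↔ 5e^(4t); 1·s/(s^2 + 25) ↔ cos(5t); 3·5/(s^2 + 25) ↔ 3sin(5t).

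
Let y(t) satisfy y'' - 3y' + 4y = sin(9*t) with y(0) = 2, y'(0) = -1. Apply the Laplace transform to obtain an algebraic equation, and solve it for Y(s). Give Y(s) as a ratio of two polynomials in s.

Y(s) = (2*s^3 - 7*s^2 + 162*s - 558)/(s^4 - 3*s^3 + 85*s^2 - 243*s + 324)

Transform both sides with L{·}.
The derivative rules (L{y''} = s^2 Y - s·y(0) - y'(0) and L{y'} = sY - y(0), with y(0) = 2, y'(0) = -1) turn the left side into (s^2 - 3*s + 4)Y - (2*s - 7).
The right side is L{sin(9*t)} = 9/(s^2 + 81).
So (s^2 - 3*s + 4)Y = 9/(s^2 + 81) + (2*s - 7).
Solve for Y(s) and write it as one ratio of polynomials.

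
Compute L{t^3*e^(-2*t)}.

6/(s + 2)^4

L{t^3} = 3!/s^4 = 6/s^4.
By the first shifting theorem, multiplying by e^(-2t) replaces s with s + 2.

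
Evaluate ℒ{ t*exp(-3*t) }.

L{t} = 1!/s^2 = 1/s^2.
By the first shifting theorem, multiplying by e^(-3t) replaces s with s + 3.

(s + 3)^(-2)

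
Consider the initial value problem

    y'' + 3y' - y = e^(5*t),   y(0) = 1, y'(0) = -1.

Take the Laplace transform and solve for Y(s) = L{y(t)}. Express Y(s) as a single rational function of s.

Take the Laplace transform of both sides.
The derivative rules (L{y''} = s^2 Y - s·y(0) - y'(0) and L{y'} = sY - y(0), with y(0) = 1, y'(0) = -1) turn the left side into (s^2 + 3*s - 1)Y - (s + 2).
The right side is L{e^(5*t)} = 1/(s - 5).
So (s^2 + 3*s - 1)Y = 1/(s - 5) + (s + 2).
Divide through and combine into a single rational function.

Y(s) = (s^2 - 3*s - 9)/(s^3 - 2*s^2 - 16*s + 5)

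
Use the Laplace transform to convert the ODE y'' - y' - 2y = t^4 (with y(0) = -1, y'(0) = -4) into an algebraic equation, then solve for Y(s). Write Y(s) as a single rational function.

Y(s) = (-s^6 - 3*s^5 + 24)/(s^7 - s^6 - 2*s^5)

Laplace-transform each side.
The derivative rules (L{y''} = s^2 Y - s·y(0) - y'(0) and L{y'} = sY - y(0), with y(0) = -1, y'(0) = -4) turn the left side into (s^2 - s - 2)Y - (-s - 3).
The right side is L{t^4} = 24/s^5.
So (s^2 - s - 2)Y = 24/s^5 + (-s - 3).
Solve for Y(s) and write it as one ratio of polynomials.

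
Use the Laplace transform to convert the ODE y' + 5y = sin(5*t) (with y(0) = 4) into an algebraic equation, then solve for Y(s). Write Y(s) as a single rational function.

Y(s) = (4*s^2 + 105)/(s^3 + 5*s^2 + 25*s + 125)

Laplace-transform each side.
The derivative rules (L{y'} = sY - y(0) = sY - 4) turn the left side into (s + 5)Y - (4).
The right side is L{sin(5*t)} = 5/(s^2 + 25).
So (s + 5)Y = 5/(s^2 + 25) + (4).
Solve for Y(s) and write it as one ratio of polynomials.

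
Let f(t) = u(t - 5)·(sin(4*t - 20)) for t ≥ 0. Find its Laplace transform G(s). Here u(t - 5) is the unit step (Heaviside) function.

G(s) = 4*exp(-5*s)/(s^2 + 16)

By the second shifting theorem, L{u(t - c)·g(t - c)} = e^(-cs)·H(s) with c = 5 and H(s) = L{g(t)}.
L{sin(4t)} = 4/(s^2 + 16).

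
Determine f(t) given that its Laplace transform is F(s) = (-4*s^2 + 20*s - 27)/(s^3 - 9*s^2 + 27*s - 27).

f(t) = -3*t^2*exp(3*t)/2 - 4*t*exp(3*t) - 4*exp(3*t)

Factor the denominator: s^3 - 9*s^2 + 27*s - 27 = (s - 3)^3.
Partial fraction decomposition gives [-4/(s - 3)] + [-4/(s - 3)^2] + [-3/(s - 3)^3].
Invert each term: -4/(s - 3) ↔ -4e^(3t); -4/(s - 3)^2 ↔ -4t·e^(3t); -3/(s - 3)^3 ↔ (-3/2)t^2·e^(3t).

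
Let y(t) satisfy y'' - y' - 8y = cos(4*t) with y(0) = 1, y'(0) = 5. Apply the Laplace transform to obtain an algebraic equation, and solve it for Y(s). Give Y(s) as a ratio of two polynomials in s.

Take the Laplace transform of both sides.
Using L{y''} = s^2 Y - s·y(0) - y'(0) and L{y'} = sY - y(0), with y(0) = 1, y'(0) = 5, the left side becomes (s^2 - s - 8)Y - (s + 4).
The right side is L{cos(4*t)} = s/(s^2 + 16).
So (s^2 - s - 8)Y = s/(s^2 + 16) + (s + 4).
Isolate Y and clear denominators.

Y(s) = (s^3 + 4*s^2 + 17*s + 64)/(s^4 - s^3 + 8*s^2 - 16*s - 128)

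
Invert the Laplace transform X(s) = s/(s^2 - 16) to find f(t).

f(t) = cosh(4*t)

Since L{cosh(4t)} = s/(s^2 - 16), the inverse is cosh(4*t).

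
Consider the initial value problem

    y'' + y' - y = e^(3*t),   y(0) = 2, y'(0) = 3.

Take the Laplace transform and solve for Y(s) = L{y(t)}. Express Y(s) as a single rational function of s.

Apply the Laplace transform to the equation.
The derivative rules (L{y''} = s^2 Y - s·y(0) - y'(0) and L{y'} = sY - y(0), with y(0) = 2, y'(0) = 3) turn the left side into (s^2 + s - 1)Y - (2*s + 5).
The right side is L{e^(3*t)} = 1/(s - 3).
So (s^2 + s - 1)Y = 1/(s - 3) + (2*s + 5).
Divide through and combine into a single rational function.

Y(s) = (2*s^2 - s - 14)/(s^3 - 2*s^2 - 4*s + 3)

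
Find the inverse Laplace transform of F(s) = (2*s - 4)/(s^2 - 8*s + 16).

4*t*exp(4*t) + 2*exp(4*t)

Factor the denominator: s^2 - 8*s + 16 = (s - 4)^2.
Partial fraction decomposition gives [2/(s - 4)] + [4/(s - 4)^2].
Invert each term: 2/(s - 4) ↔ 2e^(4t); 4/(s - 4)^2 ↔ 4t·e^(4t).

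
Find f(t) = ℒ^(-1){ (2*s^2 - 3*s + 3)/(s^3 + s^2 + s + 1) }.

f(t) = -sin(t) - 2*cos(t) + 4*exp(-t)

Factor the denominator: s^3 + s^2 + s + 1 = (s + 1)*(s^2 + 1).
Partial fraction decomposition gives [4/(s + 1)] + [-2*s/(s^2 + 1)] + [-1/(s^2 + 1)].
Invert each term: 4/(s + 1) ↔ 4e^(-t); -2·s/(s^2 + 1) ↔ -2cos(t); -1·1/(s^2 + 1) ↔ -sin(t).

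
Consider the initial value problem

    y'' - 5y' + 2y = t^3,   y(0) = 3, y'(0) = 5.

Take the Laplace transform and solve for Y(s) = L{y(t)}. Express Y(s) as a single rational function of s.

Y(s) = (3*s^5 - 10*s^4 + 6)/(s^6 - 5*s^5 + 2*s^4)

Take the Laplace transform of both sides.
The derivative rules (L{y''} = s^2 Y - s·y(0) - y'(0) and L{y'} = sY - y(0), with y(0) = 3, y'(0) = 5) turn the left side into (s^2 - 5*s + 2)Y - (3*s - 10).
The right side is L{t^3} = 6/s^4.
So (s^2 - 5*s + 2)Y = 6/s^4 + (3*s - 10).
Isolate Y and clear denominators.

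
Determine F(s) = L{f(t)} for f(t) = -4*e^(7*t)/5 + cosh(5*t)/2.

F(s) = s/(2*(s^2 - 25)) - 4/(5*(s - 7))

By linearity of the Laplace transform, transform each term separately.
(-4/5)·[L{e^(7t)} = 1/(s - 7)]; (1/2)·[L{cosh(5t)} = s/(s^2 - 25)].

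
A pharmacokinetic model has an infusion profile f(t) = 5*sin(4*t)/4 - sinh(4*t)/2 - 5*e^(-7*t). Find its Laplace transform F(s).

The transform is linear, so treat each term independently.
(5/4)·[L{sin(4t)} = 4/(s^2 + 16)]; (-1/2)·[L{sinh(4t)} = 4/(s^2 - 16)]; (-5)·[L{e^(-7t)} = 1/(s + 7)].

F(s) = 5/(s^2 + 16) - 2/(s^2 - 16) - 5/(s + 7)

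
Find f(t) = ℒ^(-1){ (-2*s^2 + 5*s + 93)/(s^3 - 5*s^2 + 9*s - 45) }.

f(t) = 2*exp(5*t) - 5*sin(3*t) - 4*cos(3*t)

Factor the denominator: s^3 - 5*s^2 + 9*s - 45 = (s - 5)*(s^2 + 9).
Partial fraction decomposition gives [2/(s - 5)] + [-4*s/(s^2 + 9)] + [-15/(s^2 + 9)].
Invert each term: 2/(s - 5) ↔ 2e^(5t); -4·s/(s^2 + 9) ↔ -4cos(3t); -5·3/(s^2 + 9) ↔ -5sin(3t).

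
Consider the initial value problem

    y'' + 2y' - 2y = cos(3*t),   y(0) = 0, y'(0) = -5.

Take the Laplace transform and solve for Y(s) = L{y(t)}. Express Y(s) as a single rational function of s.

Transform both sides with L{·}.
Using L{y''} = s^2 Y - s·y(0) - y'(0) and L{y'} = sY - y(0), with y(0) = 0, y'(0) = -5, the left side becomes (s^2 + 2*s - 2)Y - (-5).
The right side is L{cos(3*t)} = s/(s^2 + 9).
So (s^2 + 2*s - 2)Y = s/(s^2 + 9) + (-5).
Solve for Y(s) and write it as one ratio of polynomials.

Y(s) = (-5*s^2 + s - 45)/(s^4 + 2*s^3 + 7*s^2 + 18*s - 18)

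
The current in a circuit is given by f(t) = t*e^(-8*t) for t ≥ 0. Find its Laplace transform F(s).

F(s) = (s + 8)^(-2)

L{e^(-8t)} = 1/(s + 8).
Then apply L{t·g(t)} = -d/ds[G(s)] with G(s) = 1/(s + 8):
differentiating 1 time and applying the sign gives (s + 8)^(-2).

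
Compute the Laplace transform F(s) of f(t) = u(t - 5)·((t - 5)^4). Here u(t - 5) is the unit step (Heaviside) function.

F(s) = 24*exp(-5*s)/s^5

By the second shifting theorem, L{u(t - c)·g(t - c)} = e^(-cs)·G(s) with c = 5 and G(s) = L{g(t)}.
L{t^4} = 4!/s^5 = 24/s^5.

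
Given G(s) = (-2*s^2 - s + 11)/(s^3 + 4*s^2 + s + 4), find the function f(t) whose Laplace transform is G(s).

f(t) = 3*sin(t) - cos(t) - exp(-4*t)

Factor the denominator: s^3 + 4*s^2 + s + 4 = (s + 4)*(s^2 + 1).
Partial fraction decomposition gives [-1/(s + 4)] + [-s/(s^2 + 1)] + [3/(s^2 + 1)].
Invert each term: -1/(s + 4) ↔ -e^(-4t); -1·s/(s^2 + 1) ↔ -cos(t); 3·1/(s^2 + 1) ↔ 3sin(t).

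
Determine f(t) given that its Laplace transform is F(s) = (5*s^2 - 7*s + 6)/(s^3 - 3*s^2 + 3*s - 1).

f(t) = 2*t^2*exp(t) + 3*t*exp(t) + 5*exp(t)

Factor the denominator: s^3 - 3*s^2 + 3*s - 1 = (s - 1)^3.
Partial fraction decomposition gives [5/(s - 1)] + [3/(s - 1)^2] + [4/(s - 1)^3].
Invert each term: 5/(s - 1) ↔ 5e^(t); 3/(s - 1)^2 ↔ 3t·e^(t); 4/(s - 1)^3 ↔ (2)t^2·e^(t).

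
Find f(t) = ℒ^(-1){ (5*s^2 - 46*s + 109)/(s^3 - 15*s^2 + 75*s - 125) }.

Factor the denominator: s^3 - 15*s^2 + 75*s - 125 = (s - 5)^3.
Partial fraction decomposition gives [5/(s - 5)] + [4/(s - 5)^2] + [4/(s - 5)^3].
Invert each term: 5/(s - 5) ↔ 5e^(5t); 4/(s - 5)^2 ↔ 4t·e^(5t); 4/(s - 5)^3 ↔ (2)t^2·e^(5t).

f(t) = 2*t^2*exp(5*t) + 4*t*exp(5*t) + 5*exp(5*t)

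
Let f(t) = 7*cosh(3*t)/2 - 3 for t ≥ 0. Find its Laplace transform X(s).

X(s) = 7*s/(2*(s^2 - 9)) - 3/s

The transform is linear, so treat each term independently.
L{-3} = -3/s; (7/2)·[L{cosh(3t)} = s/(s^2 - 9)].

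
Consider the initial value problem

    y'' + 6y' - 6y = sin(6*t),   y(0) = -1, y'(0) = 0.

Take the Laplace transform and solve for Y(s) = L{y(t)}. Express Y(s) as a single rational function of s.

Y(s) = (-s^3 - 6*s^2 - 36*s - 210)/(s^4 + 6*s^3 + 30*s^2 + 216*s - 216)

Laplace-transform each side.
The derivative rules (L{y''} = s^2 Y - s·y(0) - y'(0) and L{y'} = sY - y(0), with y(0) = -1, y'(0) = 0) turn the left side into (s^2 + 6*s - 6)Y - (-s - 6).
The right side is L{sin(6*t)} = 6/(s^2 + 36).
So (s^2 + 6*s - 6)Y = 6/(s^2 + 36) + (-s - 6).
Solve for Y(s) and write it as one ratio of polynomials.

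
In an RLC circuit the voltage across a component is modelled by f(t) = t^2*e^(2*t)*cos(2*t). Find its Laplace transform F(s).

F(s) = 2*(s - 2)*(s^2 - 4*s - 8)/(s^2 - 4*s + 8)^3

L{cos(2t)} = s/(s^2 + 4).
Multiplying by e^(2t) shifts s → s - 2, so L{e^(2*t)*cos(2*t)} = (s - 2)/((s - 2)^2 + 4).
Then apply L{t^2·g(t)} = (-1)^2 d^2/ds^2[G(s)] with G(s) = (s - 2)/((s - 2)^2 + 4):
differentiating 2 times and applying the sign gives 2*(s - 2)*(s^2 - 4*s - 8)/(s^2 - 4*s + 8)^3.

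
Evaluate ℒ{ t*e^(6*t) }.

L{e^(6t)} = 1/(s - 6).
Then apply L{t·g(t)} = -d/ds[G(s)] with G(s) = 1/(s - 6):
differentiating 1 time and applying the sign gives (s - 6)^(-2).

(s - 6)^(-2)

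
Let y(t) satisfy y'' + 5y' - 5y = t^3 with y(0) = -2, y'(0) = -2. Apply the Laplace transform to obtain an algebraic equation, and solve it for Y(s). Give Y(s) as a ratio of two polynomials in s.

Apply the Laplace transform to the equation.
Using L{y''} = s^2 Y - s·y(0) - y'(0) and L{y'} = sY - y(0), with y(0) = -2, y'(0) = -2, the left side becomes (s^2 + 5*s - 5)Y - (-2*s - 12).
The right side is L{t^3} = 6/s^4.
So (s^2 + 5*s - 5)Y = 6/s^4 + (-2*s - 12).
Isolate Y and clear denominators.

Y(s) = (-2*s^5 - 12*s^4 + 6)/(s^6 + 5*s^5 - 5*s^4)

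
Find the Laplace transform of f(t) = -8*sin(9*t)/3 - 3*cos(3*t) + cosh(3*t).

By linearity of the Laplace transform, transform each term separately.
(-3)·[L{cos(3t)} = s/(s^2 + 9)]; L{cosh(3t)} = s/(s^2 - 9); (-8/3)·[L{sin(9t)} = 9/(s^2 + 81)].

-3*s/(s^2 + 9) + s/(s^2 - 9) - 24/(s^2 + 81)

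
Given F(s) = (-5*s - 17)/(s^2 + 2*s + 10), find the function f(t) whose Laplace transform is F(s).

f(t) = -4*exp(-t)*sin(3*t) - 5*exp(-t)*cos(3*t)

Complete the square in the denominator: s^2 + 2*s + 10 = (s + 1)^2 + 3^2.
Split the numerator to match: -5*s - 17 = -5·(s + 1) - 4·3.
Invert each term: -5·(s + 1)/((s + 1)^2 + 9) ↔ -5e^(-t)cos(3t); -4·3/((s + 1)^2 + 9) ↔ -4e^(-t)sin(3t).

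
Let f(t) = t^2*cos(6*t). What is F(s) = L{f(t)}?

F(s) = 2*s*(s^2 - 108)/(s^2 + 36)^3

L{cos(6t)} = s/(s^2 + 36).
Then apply L{t^2·g(t)} = (-1)^2 d^2/ds^2[G(s)] with G(s) = s/(s^2 + 36):
differentiating 2 times and applying the sign gives 2*s*(s^2 - 108)/(s^2 + 36)^3.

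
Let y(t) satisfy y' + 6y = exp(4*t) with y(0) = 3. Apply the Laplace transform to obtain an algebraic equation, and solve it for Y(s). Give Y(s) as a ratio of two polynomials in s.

Take the Laplace transform of both sides.
The derivative rules (L{y'} = sY - y(0) = sY - 3) turn the left side into (s + 6)Y - (3).
The right side is L{exp(4*t)} = 1/(s - 4).
So (s + 6)Y = 1/(s - 4) + (3).
Isolate Y and clear denominators.

Y(s) = (3*s - 11)/(s^2 + 2*s - 24)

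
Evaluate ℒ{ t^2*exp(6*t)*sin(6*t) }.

36*(s^2 - 12*s + 24)/(s^2 - 12*s + 72)^3

L{sin(6t)} = 6/(s^2 + 36).
Multiplying by e^(6t) shifts s → s - 6, so L{exp(6*t)*sin(6*t)} = 6/((s - 6)^2 + 36).
Then apply L{t^2·g(t)} = (-1)^2 d^2/ds^2[G(s)] with G(s) = 6/((s - 6)^2 + 36):
differentiating 2 times and applying the sign gives 36*(s^2 - 12*s + 24)/(s^2 - 12*s + 72)^3.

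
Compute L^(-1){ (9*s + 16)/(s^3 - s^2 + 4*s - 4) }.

5*exp(t) + 2*sin(2*t) - 5*cos(2*t)

Factor the denominator: s^3 - s^2 + 4*s - 4 = (s - 1)*(s^2 + 4).
Partial fraction decomposition gives [5/(s - 1)] + [-5*s/(s^2 + 4)] + [4/(s^2 + 4)].
Invert each term: 5/(s - 1) ↔ 5e^(t); -5·s/(s^2 + 4) ↔ -5cos(2t); 2·2/(s^2 + 4) ↔ 2sin(2t).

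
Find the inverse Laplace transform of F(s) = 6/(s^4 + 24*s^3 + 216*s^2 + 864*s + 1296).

t^3*exp(-6*t)

Rewrite the denominator: s^4 + 24*s^3 + 216*s^2 + 864*s + 1296 = (s + 6)^4.
The form in (s + 6) signals a first-shifting-theorem factor e^(-6t).
Since L{t^3} = 3!/s^4 = 6/s^4, the inverse is t^3*e^(-6*t).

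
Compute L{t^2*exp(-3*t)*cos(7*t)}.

L{cos(7t)} = s/(s^2 + 49).
Multiplying by e^(-3t) shifts s → s + 3, so L{exp(-3*t)*cos(7*t)} = (s + 3)/((s + 3)^2 + 49).
Then apply L{t^2·g(t)} = (-1)^2 d^2/ds^2[G(s)] with G(s) = (s + 3)/((s + 3)^2 + 49):
differentiating 2 times and applying the sign gives 2*(s + 3)*(s^2 + 6*s - 138)/(s^2 + 6*s + 58)^3.

2*(s + 3)*(s^2 + 6*s - 138)/(s^2 + 6*s + 58)^3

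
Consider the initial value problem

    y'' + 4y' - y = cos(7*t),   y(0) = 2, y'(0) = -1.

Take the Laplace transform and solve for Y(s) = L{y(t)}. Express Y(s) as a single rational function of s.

Y(s) = (2*s^3 + 7*s^2 + 99*s + 343)/(s^4 + 4*s^3 + 48*s^2 + 196*s - 49)

Apply the Laplace transform to the equation.
Using L{y''} = s^2 Y - s·y(0) - y'(0) and L{y'} = sY - y(0), with y(0) = 2, y'(0) = -1, the left side becomes (s^2 + 4*s - 1)Y - (2*s + 7).
The right side is L{cos(7*t)} = s/(s^2 + 49).
So (s^2 + 4*s - 1)Y = s/(s^2 + 49) + (2*s + 7).
Solve for Y(s) and write it as one ratio of polynomials.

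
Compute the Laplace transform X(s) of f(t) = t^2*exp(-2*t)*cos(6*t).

X(s) = 2*(s + 2)*(s^2 + 4*s - 104)/(s^2 + 4*s + 40)^3

L{cos(6t)} = s/(s^2 + 36).
Multiplying by e^(-2t) shifts s → s + 2, so L{exp(-2*t)*cos(6*t)} = (s + 2)/((s + 2)^2 + 36).
Then apply L{t^2·g(t)} = (-1)^2 d^2/ds^2[G(s)] with G(s) = (s + 2)/((s + 2)^2 + 36):
differentiating 2 times and applying the sign gives 2*(s + 2)*(s^2 + 4*s - 104)/(s^2 + 4*s + 40)^3.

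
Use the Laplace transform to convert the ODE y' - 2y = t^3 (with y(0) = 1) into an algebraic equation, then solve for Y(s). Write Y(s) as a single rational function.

Y(s) = (s^4 + 6)/(s^5 - 2*s^4)

Laplace-transform each side.
Using L{y'} = sY - y(0) = sY - 1, the left side becomes (s - 2)Y - (1).
The right side is L{t^3} = 6/s^4.
So (s - 2)Y = 6/s^4 + (1).
Solve for Y(s) and write it as one ratio of polynomials.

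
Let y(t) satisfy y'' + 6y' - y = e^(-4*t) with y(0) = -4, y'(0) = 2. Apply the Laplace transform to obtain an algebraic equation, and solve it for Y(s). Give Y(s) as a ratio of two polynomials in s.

Transform both sides with L{·}.
With L{y''} = s^2 Y - s·y(0) - y'(0) and L{y'} = sY - y(0), with y(0) = -4, y'(0) = 2: the LHS transforms to (s^2 + 6*s - 1)Y - (-4*s - 22).
The right side is L{e^(-4*t)} = 1/(s + 4).
So (s^2 + 6*s - 1)Y = 1/(s + 4) + (-4*s - 22).
Divide through and combine into a single rational function.

Y(s) = (-4*s^2 - 38*s - 87)/(s^3 + 10*s^2 + 23*s - 4)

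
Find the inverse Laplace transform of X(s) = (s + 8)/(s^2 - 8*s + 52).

2*exp(4*t)*sin(6*t) + exp(4*t)*cos(6*t)

Complete the square in the denominator: s^2 - 8*s + 52 = (s - 4)^2 + 6^2.
Split the numerator to match: s + 8 = 1·(s - 4) + 2·6.
Invert each term: 1·(s - 4)/((s - 4)^2 + 36) ↔ e^(4t)cos(6t); 2·6/((s - 4)^2 + 36) ↔ 2e^(4t)sin(6t).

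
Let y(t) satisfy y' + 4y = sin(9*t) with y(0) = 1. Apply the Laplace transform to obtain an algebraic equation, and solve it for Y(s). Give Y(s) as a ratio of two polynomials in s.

Y(s) = (s^2 + 90)/(s^3 + 4*s^2 + 81*s + 324)

Transform both sides with L{·}.
Using L{y'} = sY - y(0) = sY - 1, the left side becomes (s + 4)Y - (1).
The right side is L{sin(9*t)} = 9/(s^2 + 81).
So (s + 4)Y = 9/(s^2 + 81) + (1).
Solve for Y(s) and write it as one ratio of polynomials.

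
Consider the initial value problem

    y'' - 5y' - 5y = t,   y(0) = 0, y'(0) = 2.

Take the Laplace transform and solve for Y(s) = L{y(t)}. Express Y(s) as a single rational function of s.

Y(s) = (2*s^2 + 1)/(s^4 - 5*s^3 - 5*s^2)

Transform both sides with L{·}.
Using L{y''} = s^2 Y - s·y(0) - y'(0) and L{y'} = sY - y(0), with y(0) = 0, y'(0) = 2, the left side becomes (s^2 - 5*s - 5)Y - (2).
The right side is L{t} = s^(-2).
So (s^2 - 5*s - 5)Y = s^(-2) + (2).
Divide through and combine into a single rational function.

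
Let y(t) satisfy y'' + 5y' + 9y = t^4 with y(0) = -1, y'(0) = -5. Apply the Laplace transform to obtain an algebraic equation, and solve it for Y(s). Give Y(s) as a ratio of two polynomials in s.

Y(s) = (-s^6 - 10*s^5 + 24)/(s^7 + 5*s^6 + 9*s^5)

Apply the Laplace transform to the equation.
With L{y''} = s^2 Y - s·y(0) - y'(0) and L{y'} = sY - y(0), with y(0) = -1, y'(0) = -5: the LHS transforms to (s^2 + 5*s + 9)Y - (-s - 10).
The right side is L{t^4} = 24/s^5.
So (s^2 + 5*s + 9)Y = 24/s^5 + (-s - 10).
Divide through and combine into a single rational function.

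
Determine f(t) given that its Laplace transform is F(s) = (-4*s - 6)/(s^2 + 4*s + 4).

f(t) = 2*t*exp(-2*t) - 4*exp(-2*t)

Factor the denominator: s^2 + 4*s + 4 = (s + 2)^2.
Partial fraction decomposition gives [-4/(s + 2)] + [2/(s + 2)^2].
Invert each term: -4/(s + 2) ↔ -4e^(-2t); 2/(s + 2)^2 ↔ 2t·e^(-2t).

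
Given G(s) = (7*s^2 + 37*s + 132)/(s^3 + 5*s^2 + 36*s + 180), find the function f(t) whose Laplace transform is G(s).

f(t) = 2*sin(6*t) + 5*cos(6*t) + 2*exp(-5*t)

Factor the denominator: s^3 + 5*s^2 + 36*s + 180 = (s + 5)*(s^2 + 36).
Partial fraction decomposition gives [2/(s + 5)] + [5*s/(s^2 + 36)] + [12/(s^2 + 36)].
Invert each term: 2/(s + 5) ↔ 2e^(-5t); 5·s/(s^2 + 36) ↔ 5cos(6t); 2·6/(s^2 + 36) ↔ 2sin(6t).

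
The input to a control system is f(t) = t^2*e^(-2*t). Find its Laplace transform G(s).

G(s) = 2/(s + 2)^3

L{e^(-2t)} = 1/(s + 2).
Then apply L{t^2·g(t)} = (-1)^2 d^2/ds^2[H(s)] with H(s) = 1/(s + 2):
differentiating 2 times and applying the sign gives 2/(s + 2)^3.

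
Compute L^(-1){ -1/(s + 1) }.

Since L{e^(-t)} = 1/(s + 1), the inverse is e^(-t), scaled by -1.

-exp(-t)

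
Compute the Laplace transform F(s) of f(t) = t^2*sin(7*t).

L{sin(7t)} = 7/(s^2 + 49).
Then apply L{t^2·g(t)} = (-1)^2 d^2/ds^2[G(s)] with G(s) = 7/(s^2 + 49):
differentiating 2 times and applying the sign gives 14*(3*s^2 - 49)/(s^2 + 49)^3.

F(s) = 14*(3*s^2 - 49)/(s^2 + 49)^3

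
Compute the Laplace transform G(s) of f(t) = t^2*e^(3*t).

L{t^2} = 2!/s^3 = 2/s^3.
By the first shifting theorem, multiplying by e^(3t) replaces s with s - 3.

G(s) = 2/(s - 3)^3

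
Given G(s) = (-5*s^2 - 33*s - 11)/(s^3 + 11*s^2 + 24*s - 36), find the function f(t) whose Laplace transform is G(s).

f(t) = -t*exp(-6*t) - exp(t) - 4*exp(-6*t)

Factor the denominator: s^3 + 11*s^2 + 24*s - 36 = (s - 1)*(s + 6)^2.
Partial fraction decomposition gives [-4/(s + 6)] + [-1/(s + 6)^2] + [-1/(s - 1)].
Invert each term: -4/(s + 6) ↔ -4e^(-6t); -1/(s + 6)^2 ↔ -t·e^(-6t); -1/(s - 1) ↔ -e^(t).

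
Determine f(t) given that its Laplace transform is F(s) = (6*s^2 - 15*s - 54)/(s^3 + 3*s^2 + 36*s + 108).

Factor the denominator: s^3 + 3*s^2 + 36*s + 108 = (s + 3)*(s^2 + 36).
Partial fraction decomposition gives [1/(s + 3)] + [5*s/(s^2 + 36)] + [-30/(s^2 + 36)].
Invert each term: 1/(s + 3) ↔ e^(-3t); 5·s/(s^2 + 36) ↔ 5cos(6t); -5·6/(s^2 + 36) ↔ -5sin(6t).

f(t) = -5*sin(6*t) + 5*cos(6*t) + exp(-3*t)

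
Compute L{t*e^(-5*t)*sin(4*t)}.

8*(s + 5)/(s^2 + 10*s + 41)^2

L{sin(4t)} = 4/(s^2 + 16).
Multiplying by e^(-5t) shifts s → s + 5, so L{e^(-5*t)*sin(4*t)} = 4/((s + 5)^2 + 16).
Then apply L{t·g(t)} = -d/ds[G(s)] with G(s) = 4/((s + 5)^2 + 16):
differentiating 1 time and applying the sign gives 8*(s + 5)/(s^2 + 10*s + 41)^2.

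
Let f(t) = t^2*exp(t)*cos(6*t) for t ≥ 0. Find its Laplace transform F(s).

F(s) = 2*(s - 1)*(s^2 - 2*s - 107)/(s^2 - 2*s + 37)^3

L{cos(6t)} = s/(s^2 + 36).
Multiplying by e^(t) shifts s → s - 1, so L{exp(t)*cos(6*t)} = (s - 1)/((s - 1)^2 + 36).
Then apply L{t^2·g(t)} = (-1)^2 d^2/ds^2[G(s)] with G(s) = (s - 1)/((s - 1)^2 + 36):
differentiating 2 times and applying the sign gives 2*(s - 1)*(s^2 - 2*s - 107)/(s^2 - 2*s + 37)^3.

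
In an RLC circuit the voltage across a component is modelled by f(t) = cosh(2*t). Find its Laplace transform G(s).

G(s) = s/(s^2 - 4)

L{cosh(2t)} = s/(s^2 - 4).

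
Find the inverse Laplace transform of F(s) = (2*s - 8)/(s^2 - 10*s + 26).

Complete the square in the denominator: s^2 - 10*s + 26 = (s - 5)^2 + 1^2.
Split the numerator to match: 2*s - 8 = 2·(s - 5) + 2·1.
Invert each term: 2·(s - 5)/((s - 5)^2 + 1) ↔ 2e^(5t)cos(t); 2·1/((s - 5)^2 + 1) ↔ 2e^(5t)sin(t).

2*exp(5*t)*sin(t) + 2*exp(5*t)*cos(t)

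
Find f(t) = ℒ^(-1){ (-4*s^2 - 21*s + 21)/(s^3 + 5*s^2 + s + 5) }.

Factor the denominator: s^3 + 5*s^2 + s + 5 = (s + 5)*(s^2 + 1).
Partial fraction decomposition gives [1/(s + 5)] + [-5*s/(s^2 + 1)] + [4/(s^2 + 1)].
Invert each term: 1/(s + 5) ↔ e^(-5t); -5·s/(s^2 + 1) ↔ -5cos(t); 4·1/(s^2 + 1) ↔ 4sin(t).

f(t) = 4*sin(t) - 5*cos(t) + exp(-5*t)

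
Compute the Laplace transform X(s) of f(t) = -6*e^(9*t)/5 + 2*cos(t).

X(s) = 2*s/(s^2 + 1) - 6/(5*(s - 9))

The transform is linear, so treat each term independently.
(2)·[L{cos(t)} = s/(s^2 + 1)]; (-6/5)·[L{e^(9t)} = 1/(s - 9)].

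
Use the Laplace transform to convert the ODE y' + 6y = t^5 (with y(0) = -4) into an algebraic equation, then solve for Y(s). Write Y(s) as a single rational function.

Take the Laplace transform of both sides.
Using L{y'} = sY - y(0) = sY - (-4), the left side becomes (s + 6)Y - (-4).
The right side is L{t^5} = 120/s^6.
So (s + 6)Y = 120/s^6 + (-4).
Divide through and combine into a single rational function.

Y(s) = (-4*s^6 + 120)/(s^7 + 6*s^6)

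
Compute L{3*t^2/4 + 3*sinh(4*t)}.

The transform is linear, so treat each term independently.
(3)·[L{sinh(4t)} = 4/(s^2 - 16)]; (3/4)·[L{t^2} = 2!/s^3 = 2/s^3].

12/(s^2 - 16) + 3/(2*s^3)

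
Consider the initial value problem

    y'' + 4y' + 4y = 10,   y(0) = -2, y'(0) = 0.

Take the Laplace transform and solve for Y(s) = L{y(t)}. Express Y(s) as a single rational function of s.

Laplace-transform each side.
With L{y''} = s^2 Y - s·y(0) - y'(0) and L{y'} = sY - y(0), with y(0) = -2, y'(0) = 0: the LHS transforms to (s^2 + 4*s + 4)Y - (-2*s - 8).
The right side is L{10} = 10/s.
So (s^2 + 4*s + 4)Y = 10/s + (-2*s - 8).
Isolate Y and clear denominators.

Y(s) = (-2*s^2 - 8*s + 10)/(s^3 + 4*s^2 + 4*s)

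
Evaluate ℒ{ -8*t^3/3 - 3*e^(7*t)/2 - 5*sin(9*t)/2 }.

-45/(2*(s^2 + 81)) - 3/(2*(s - 7)) - 16/s^4

The transform is linear, so treat each term independently.
(-5/2)·[L{sin(9t)} = 9/(s^2 + 81)]; (-8/3)·[L{t^3} = 3!/s^4 = 6/s^4]; (-3/2)·[L{e^(7t)} = 1/(s - 7)].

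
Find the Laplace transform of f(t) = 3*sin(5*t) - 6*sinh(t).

15/(s^2 + 25) - 6/(s^2 - 1)

The transform is linear, so treat each term independently.
(-6)·[L{sinh(t)} = 1/(s^2 - 1)]; (3)·[L{sin(5t)} = 5/(s^2 + 25)].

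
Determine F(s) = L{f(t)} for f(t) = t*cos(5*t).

L{cos(5t)} = s/(s^2 + 25).
Then apply L{t·g(t)} = -d/ds[G(s)] with G(s) = s/(s^2 + 25):
differentiating 1 time and applying the sign gives (s - 5)*(s + 5)/(s^2 + 25)^2.

F(s) = (s - 5)*(s + 5)/(s^2 + 25)^2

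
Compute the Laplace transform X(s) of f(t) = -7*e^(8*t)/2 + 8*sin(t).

X(s) = 8/(s^2 + 1) - 7/(2*(s - 8))

The transform is linear, so treat each term independently.
(-7/2)·[L{e^(8t)} = 1/(s - 8)]; (8)·[L{sin(t)} = 1/(s^2 + 1)].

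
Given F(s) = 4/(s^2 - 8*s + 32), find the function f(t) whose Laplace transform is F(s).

f(t) = exp(4*t)*sin(4*t)

Rewrite the denominator: s^2 - 8*s + 32 = (s - 4)^2 + 16.
The form in (s - 4) signals a first-shifting-theorem factor e^(4t).
Since L{sin(4t)} = 4/(s^2 + 16), the inverse is exp(4*t)*sin(4*t).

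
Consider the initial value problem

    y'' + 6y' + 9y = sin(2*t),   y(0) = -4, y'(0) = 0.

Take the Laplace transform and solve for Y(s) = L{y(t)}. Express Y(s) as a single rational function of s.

Y(s) = (-4*s^3 - 24*s^2 - 16*s - 94)/(s^4 + 6*s^3 + 13*s^2 + 24*s + 36)

Laplace-transform each side.
The derivative rules (L{y''} = s^2 Y - s·y(0) - y'(0) and L{y'} = sY - y(0), with y(0) = -4, y'(0) = 0) turn the left side into (s^2 + 6*s + 9)Y - (-4*s - 24).
The right side is L{sin(2*t)} = 2/(s^2 + 4).
So (s^2 + 6*s + 9)Y = 2/(s^2 + 4) + (-4*s - 24).
Solve for Y(s) and write it as one ratio of polynomials.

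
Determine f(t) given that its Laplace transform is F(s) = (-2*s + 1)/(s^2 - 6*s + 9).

Factor the denominator: s^2 - 6*s + 9 = (s - 3)^2.
Partial fraction decomposition gives [-2/(s - 3)] + [-5/(s - 3)^2].
Invert each term: -2/(s - 3) ↔ -2e^(3t); -5/(s - 3)^2 ↔ -5t·e^(3t).

f(t) = -5*t*exp(3*t) - 2*exp(3*t)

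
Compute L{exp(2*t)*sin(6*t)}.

6/((s - 2)^2 + 36)

L{sin(6t)} = 6/(s^2 + 36).
By the first shifting theorem, multiplying by e^(2t) replaces s with s - 2.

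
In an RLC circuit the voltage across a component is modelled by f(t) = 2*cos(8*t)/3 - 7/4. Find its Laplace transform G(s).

By linearity of the Laplace transform, transform each term separately.
L{-7/4} = (-7/4)/s; (2/3)·[L{cos(8t)} = s/(s^2 + 64)].

G(s) = 2*s/(3*(s^2 + 64)) - 7/(4*s)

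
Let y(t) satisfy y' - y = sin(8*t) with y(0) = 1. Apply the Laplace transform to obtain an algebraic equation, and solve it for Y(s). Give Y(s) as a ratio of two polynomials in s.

Y(s) = (s^2 + 72)/(s^3 - s^2 + 64*s - 64)

Transform both sides with L{·}.
With L{y'} = sY - y(0) = sY - 1: the LHS transforms to (s - 1)Y - (1).
The right side is L{sin(8*t)} = 8/(s^2 + 64).
So (s - 1)Y = 8/(s^2 + 64) + (1).
Solve for Y(s) and write it as one ratio of polynomials.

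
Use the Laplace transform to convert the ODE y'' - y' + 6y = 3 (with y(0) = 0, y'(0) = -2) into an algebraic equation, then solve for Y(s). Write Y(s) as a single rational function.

Y(s) = (-2*s + 3)/(s^3 - s^2 + 6*s)

Laplace-transform each side.
With L{y''} = s^2 Y - s·y(0) - y'(0) and L{y'} = sY - y(0), with y(0) = 0, y'(0) = -2: the LHS transforms to (s^2 - s + 6)Y - (-2).
The right side is L{3} = 3/s.
So (s^2 - s + 6)Y = 3/s + (-2).
Solve for Y(s) and write it as one ratio of polynomials.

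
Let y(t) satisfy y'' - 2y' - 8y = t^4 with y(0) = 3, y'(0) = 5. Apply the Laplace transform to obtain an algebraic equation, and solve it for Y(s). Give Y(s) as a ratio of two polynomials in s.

Apply the Laplace transform to the equation.
Using L{y''} = s^2 Y - s·y(0) - y'(0) and L{y'} = sY - y(0), with y(0) = 3, y'(0) = 5, the left side becomes (s^2 - 2*s - 8)Y - (3*s - 1).
The right side is L{t^4} = 24/s^5.
So (s^2 - 2*s - 8)Y = 24/s^5 + (3*s - 1).
Divide through and combine into a single rational function.

Y(s) = (3*s^6 - s^5 + 24)/(s^7 - 2*s^6 - 8*s^5)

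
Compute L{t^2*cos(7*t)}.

2*s*(s^2 - 147)/(s^2 + 49)^3

L{cos(7t)} = s/(s^2 + 49).
Then apply L{t^2·g(t)} = (-1)^2 d^2/ds^2[G(s)] with G(s) = s/(s^2 + 49):
differentiating 2 times and applying the sign gives 2*s*(s^2 - 147)/(s^2 + 49)^3.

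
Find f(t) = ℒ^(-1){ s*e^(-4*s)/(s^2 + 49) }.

The factor e^(-4s) signals a time shift by c = 4 (second shifting theorem).
L{cos(7t)} = s/(s^2 + 49), so L^-1{s/(s^2 + 49)} = cos(7*t).
Hence the inverse is u(t - 4) times that function evaluated at t - 4.

f(t) = Heaviside(t - 4)*(cos(7*t - 28))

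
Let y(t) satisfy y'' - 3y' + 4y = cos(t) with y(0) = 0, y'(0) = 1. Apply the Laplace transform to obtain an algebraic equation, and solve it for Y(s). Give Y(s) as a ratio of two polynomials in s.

Laplace-transform each side.
With L{y''} = s^2 Y - s·y(0) - y'(0) and L{y'} = sY - y(0), with y(0) = 0, y'(0) = 1: the LHS transforms to (s^2 - 3*s + 4)Y - (1).
The right side is L{cos(t)} = s/(s^2 + 1).
So (s^2 - 3*s + 4)Y = s/(s^2 + 1) + (1).
Solve for Y(s) and write it as one ratio of polynomials.

Y(s) = (s^2 + s + 1)/(s^4 - 3*s^3 + 5*s^2 - 3*s + 4)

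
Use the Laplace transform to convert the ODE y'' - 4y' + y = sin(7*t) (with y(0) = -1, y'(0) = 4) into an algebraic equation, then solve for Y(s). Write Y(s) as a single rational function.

Y(s) = (-s^3 + 8*s^2 - 49*s + 399)/(s^4 - 4*s^3 + 50*s^2 - 196*s + 49)

Take the Laplace transform of both sides.
Using L{y''} = s^2 Y - s·y(0) - y'(0) and L{y'} = sY - y(0), with y(0) = -1, y'(0) = 4, the left side becomes (s^2 - 4*s + 1)Y - (-s + 8).
The right side is L{sin(7*t)} = 7/(s^2 + 49).
So (s^2 - 4*s + 1)Y = 7/(s^2 + 49) + (-s + 8).
Isolate Y and clear denominators.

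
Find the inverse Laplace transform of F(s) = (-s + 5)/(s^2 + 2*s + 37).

exp(-t)*sin(6*t) - exp(-t)*cos(6*t)

Complete the square in the denominator: s^2 + 2*s + 37 = (s + 1)^2 + 6^2.
Split the numerator to match: -s + 5 = -1·(s + 1) + 1·6.
Invert each term: -1·(s + 1)/((s + 1)^2 + 36) ↔ -e^(-t)cos(6t); 1·6/((s + 1)^2 + 36) ↔ e^(-t)sin(6t).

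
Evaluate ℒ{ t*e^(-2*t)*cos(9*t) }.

(s - 7)*(s + 11)/(s^2 + 4*s + 85)^2

L{cos(9t)} = s/(s^2 + 81).
Multiplying by e^(-2t) shifts s → s + 2, so L{e^(-2*t)*cos(9*t)} = (s + 2)/((s + 2)^2 + 81).
Then apply L{t·g(t)} = -d/ds[G(s)] with G(s) = (s + 2)/((s + 2)^2 + 81):
differentiating 1 time and applying the sign gives (s - 7)*(s + 11)/(s^2 + 4*s + 85)^2.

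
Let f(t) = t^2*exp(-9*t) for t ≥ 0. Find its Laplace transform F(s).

F(s) = 2/(s + 9)^3

L{e^(-9t)} = 1/(s + 9).
Then apply L{t^2·g(t)} = (-1)^2 d^2/ds^2[G(s)] with G(s) = 1/(s + 9):
differentiating 2 times and applying the sign gives 2/(s + 9)^3.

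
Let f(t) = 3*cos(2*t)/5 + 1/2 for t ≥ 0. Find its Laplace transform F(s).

By linearity of the Laplace transform, transform each term separately.
L{1/2} = (1/2)/s; (3/5)·[L{cos(2t)} = s/(s^2 + 4)].

F(s) = 3*s/(5*(s^2 + 4)) + 1/(2*s)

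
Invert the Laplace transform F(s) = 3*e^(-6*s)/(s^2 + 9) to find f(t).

The factor e^(-6s) signals a time shift by c = 6 (second shifting theorem).
L{sin(3t)} = 3/(s^2 + 9), so L^-1{3/(s^2 + 9)} = sin(3*t).
Hence the inverse is u(t - 6) times that function evaluated at t - 6.

f(t) = Heaviside(t - 6)*(sin(3*t - 18))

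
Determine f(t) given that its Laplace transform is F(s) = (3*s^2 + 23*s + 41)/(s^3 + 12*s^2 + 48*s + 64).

Factor the denominator: s^3 + 12*s^2 + 48*s + 64 = (s + 4)^3.
Partial fraction decomposition gives [3/(s + 4)] + [-1/(s + 4)^2] + [-3/(s + 4)^3].
Invert each term: 3/(s + 4) ↔ 3e^(-4t); -1/(s + 4)^2 ↔ -t·e^(-4t); -3/(s + 4)^3 ↔ (-3/2)t^2·e^(-4t).

f(t) = -3*t^2*exp(-4*t)/2 - t*exp(-4*t) + 3*exp(-4*t)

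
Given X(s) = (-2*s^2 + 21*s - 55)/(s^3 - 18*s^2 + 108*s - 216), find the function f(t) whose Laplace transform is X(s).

Factor the denominator: s^3 - 18*s^2 + 108*s - 216 = (s - 6)^3.
Partial fraction decomposition gives [-2/(s - 6)] + [-3/(s - 6)^2] + [-1/(s - 6)^3].
Invert each term: -2/(s - 6) ↔ -2e^(6t); -3/(s - 6)^2 ↔ -3t·e^(6t); -1/(s - 6)^3 ↔ (-1/2)t^2·e^(6t).

f(t) = -t^2*exp(6*t)/2 - 3*t*exp(6*t) - 2*exp(6*t)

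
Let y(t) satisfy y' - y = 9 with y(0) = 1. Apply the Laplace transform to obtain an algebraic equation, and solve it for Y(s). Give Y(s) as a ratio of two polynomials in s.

Y(s) = (s + 9)/(s^2 - s)

Transform both sides with L{·}.
The derivative rules (L{y'} = sY - y(0) = sY - 1) turn the left side into (s - 1)Y - (1).
The right side is L{9} = 9/s.
So (s - 1)Y = 9/s + (1).
Solve for Y(s) and write it as one ratio of polynomials.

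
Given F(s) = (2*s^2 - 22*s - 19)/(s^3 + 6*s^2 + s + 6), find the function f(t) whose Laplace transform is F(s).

f(t) = -4*sin(t) - 3*cos(t) + 5*exp(-6*t)

Factor the denominator: s^3 + 6*s^2 + s + 6 = (s + 6)*(s^2 + 1).
Partial fraction decomposition gives [5/(s + 6)] + [-3*s/(s^2 + 1)] + [-4/(s^2 + 1)].
Invert each term: 5/(s + 6) ↔ 5e^(-6t); -3·s/(s^2 + 1) ↔ -3cos(t); -4·1/(s^2 + 1) ↔ -4sin(t).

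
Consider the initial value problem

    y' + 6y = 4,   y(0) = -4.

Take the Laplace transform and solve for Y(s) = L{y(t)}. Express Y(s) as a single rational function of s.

Apply the Laplace transform to the equation.
Using L{y'} = sY - y(0) = sY - (-4), the left side becomes (s + 6)Y - (-4).
The right side is L{4} = 4/s.
So (s + 6)Y = 4/s + (-4).
Divide through and combine into a single rational function.

Y(s) = (-4*s + 4)/(s^2 + 6*s)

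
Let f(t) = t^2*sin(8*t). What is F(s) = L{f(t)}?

F(s) = 16*(3*s^2 - 64)/(s^2 + 64)^3

L{sin(8t)} = 8/(s^2 + 64).
Then apply L{t^2·g(t)} = (-1)^2 d^2/ds^2[G(s)] with G(s) = 8/(s^2 + 64):
differentiating 2 times and applying the sign gives 16*(3*s^2 - 64)/(s^2 + 64)^3.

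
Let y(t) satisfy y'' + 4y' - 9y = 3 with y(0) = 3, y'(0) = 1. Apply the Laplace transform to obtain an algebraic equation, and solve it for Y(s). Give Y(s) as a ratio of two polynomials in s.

Laplace-transform each side.
With L{y''} = s^2 Y - s·y(0) - y'(0) and L{y'} = sY - y(0), with y(0) = 3, y'(0) = 1: the LHS transforms to (s^2 + 4*s - 9)Y - (3*s + 13).
The right side is L{3} = 3/s.
So (s^2 + 4*s - 9)Y = 3/s + (3*s + 13).
Solve for Y(s) and write it as one ratio of polynomials.

Y(s) = (3*s^2 + 13*s + 3)/(s^3 + 4*s^2 - 9*s)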